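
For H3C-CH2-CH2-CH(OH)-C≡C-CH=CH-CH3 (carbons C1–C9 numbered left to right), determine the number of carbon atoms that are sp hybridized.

2

C1: sp3
C2: sp3
C3: sp3
C4: sp3
C5: sp ✓
C6: sp ✓
C7: sp2
C8: sp2
C9: sp3
C5, C6 → 2 sp carbons.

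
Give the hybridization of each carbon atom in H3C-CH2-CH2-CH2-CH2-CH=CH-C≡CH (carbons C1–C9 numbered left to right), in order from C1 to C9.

C1: 4 σ bonds — 4 electron domains, sp3.
C2 is sp3: 4 σ bonds, 4 electron-density regions.
C3 carries 4 σ bonds, giving a steric number of 4, so it is sp3.
C4: 4 σ bonds — 4 electron domains, sp3.
C5: 4 σ bonds — 4 electron domains, sp3.
C6 carries 3 σ bonds, plus one π bond, giving a steric number of 3, so it is sp2.
C7 (3 σ bonds, plus one π bond) has steric number 3: sp2.
C8 carries 2 σ bonds, plus two π bonds, giving a steric number of 2, so it is sp.
C9: 2 σ bonds, plus two π bonds — 2 electron domains, sp.

C1 sp3, C2 sp3, C3 sp3, C4 sp3, C5 sp3, C6 sp2, C7 sp2, C8 sp, C9 sp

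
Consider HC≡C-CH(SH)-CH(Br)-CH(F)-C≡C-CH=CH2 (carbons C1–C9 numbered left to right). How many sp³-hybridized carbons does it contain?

C1: sp
C2: sp
C3: sp3 ✓
C4: sp3 ✓
C5: sp3 ✓
C6: sp
C7: sp
C8: sp2
C9: sp2
C3, C4, C5 → 3 sp3 carbons.

3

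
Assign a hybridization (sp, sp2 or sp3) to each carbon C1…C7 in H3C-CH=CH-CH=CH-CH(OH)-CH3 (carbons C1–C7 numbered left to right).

C1 sp3, C2 sp2, C3 sp2, C4 sp2, C5 sp2, C6 sp3, C7 sp3

C1 has 4 σ bonds: steric number 4 → sp3.
C2: 3 σ bonds, plus one π bond; 3 regions of electron density → sp2.
C3 carries 3 σ bonds, plus one π bond, giving a steric number of 3, so it is sp2.
C4 is sp2: 3 σ bonds, plus one π bond, 3 electron-density regions.
C5 — 3 σ bonds, plus one π bond. Steric number 3, so sp2.
C6 — 4 σ bonds. Steric number 4, so sp3.
C7 carries 4 σ bonds, giving a steric number of 4, so it is sp3.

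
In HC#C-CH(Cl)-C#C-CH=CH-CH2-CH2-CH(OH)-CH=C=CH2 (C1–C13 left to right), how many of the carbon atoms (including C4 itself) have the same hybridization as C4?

5

C4 is sp (two π bonds).
C1: sp ✓
C2: sp ✓
C3: sp3
C4: sp ✓
C5: sp ✓
C6: sp2
C7: sp2
C8: sp3
C9: sp3
C10: sp3
C11: sp2
C12: sp ✓
C13: sp2
5 carbons are sp.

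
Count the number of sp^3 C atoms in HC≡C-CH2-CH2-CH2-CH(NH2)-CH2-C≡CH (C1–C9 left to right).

C1: sp
C2: sp
C3: sp3 ✓
C4: sp3 ✓
C5: sp3 ✓
C6: sp3 ✓
C7: sp3 ✓
C8: sp
C9: sp
C3, C4, C5, C6, C7 → 5 sp3 carbons.

5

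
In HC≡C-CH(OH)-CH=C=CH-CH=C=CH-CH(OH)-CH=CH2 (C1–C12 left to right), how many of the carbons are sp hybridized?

4

C1: sp ✓
C2: sp ✓
C3: sp3
C4: sp2
C5: sp ✓
C6: sp2
C7: sp2
C8: sp ✓
C9: sp2
C10: sp3
C11: sp2
C12: sp2
C1, C2, C5, C8 → 4 sp carbons.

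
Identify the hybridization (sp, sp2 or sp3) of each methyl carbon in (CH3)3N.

Each methyl carbon (4 σ bonds) has steric number 4: sp3.

sp^3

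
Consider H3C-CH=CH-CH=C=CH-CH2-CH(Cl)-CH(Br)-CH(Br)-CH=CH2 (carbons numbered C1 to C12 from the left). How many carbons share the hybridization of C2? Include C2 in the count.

C2 is sp2 (one π bond).
C1: sp3
C2: sp2 ✓
C3: sp2 ✓
C4: sp2 ✓
C5: sp
C6: sp2 ✓
C7: sp3
C8: sp3
C9: sp3
C10: sp3
C11: sp2 ✓
C12: sp2 ✓
6 carbons are sp2.

6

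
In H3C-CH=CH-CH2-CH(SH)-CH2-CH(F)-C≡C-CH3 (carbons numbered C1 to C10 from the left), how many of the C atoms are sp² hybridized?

C1: sp3
C2: sp2 ✓
C3: sp2 ✓
C4: sp3
C5: sp3
C6: sp3
C7: sp3
C8: sp
C9: sp
C10: sp3
C2, C3 → 2 sp2 carbons.

2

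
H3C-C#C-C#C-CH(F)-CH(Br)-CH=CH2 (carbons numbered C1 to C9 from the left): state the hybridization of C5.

C5: 2 σ bonds, plus two π bonds — 2 electron domains, sp.

sp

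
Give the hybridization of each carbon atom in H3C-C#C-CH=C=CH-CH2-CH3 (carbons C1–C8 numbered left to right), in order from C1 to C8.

C1: 4 σ bonds — 4 electron domains, sp3.
C2 (2 σ bonds, plus two π bonds) has steric number 2: sp.
C3 is sp: 2 σ bonds, plus two π bonds, 2 electron-density regions.
C4 (3 σ bonds, plus one π bond) has steric number 3: sp2.
C5 carries 2 σ bonds, plus two π bonds, giving a steric number of 2, so it is sp.
C6: 3 σ bonds, plus one π bond — 3 electron domains, sp2.
C7 has 4 σ bonds: steric number 4 → sp3.
C8 is sp3: 4 σ bonds, 4 electron-density regions.

C1 sp3, C2 sp, C3 sp, C4 sp2, C5 sp, C6 sp2, C7 sp3, C8 sp3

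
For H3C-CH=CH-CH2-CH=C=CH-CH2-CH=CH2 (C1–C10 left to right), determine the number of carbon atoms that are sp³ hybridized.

3

C1: sp3 ✓
C2: sp2
C3: sp2
C4: sp3 ✓
C5: sp2
C6: sp
C7: sp2
C8: sp3 ✓
C9: sp2
C10: sp2
C1, C4, C8 → 3 sp3 carbons.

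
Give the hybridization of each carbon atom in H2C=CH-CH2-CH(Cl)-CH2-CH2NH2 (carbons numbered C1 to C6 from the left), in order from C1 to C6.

C1 — 3 σ bonds, plus one π bond. Steric number 3, so sp2.
C2 is sp2: 3 σ bonds, plus one π bond, 3 electron-density regions.
C3 (4 σ bonds) has steric number 4: sp3.
C4: 4 σ bonds — 4 electron domains, sp3.
C5 — 4 σ bonds. Steric number 4, so sp3.
C6 — 4 σ bonds. Steric number 4, so sp3.

C1 sp2, C2 sp2, C3 sp3, C4 sp3, C5 sp3, C6 sp3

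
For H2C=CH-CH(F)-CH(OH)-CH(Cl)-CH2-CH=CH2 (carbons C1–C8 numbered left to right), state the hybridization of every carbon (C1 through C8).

C1 (3 σ bonds, plus one π bond) has steric number 3: sp2.
C2: 3 σ bonds, plus one π bond; 3 regions of electron density → sp2.
C3 has 4 σ bonds: steric number 4 → sp3.
C4 has 4 σ bonds: steric number 4 → sp3.
C5 is sp3: 4 σ bonds, 4 electron-density regions.
C6 carries 4 σ bonds, giving a steric number of 4, so it is sp3.
C7 is sp2: 3 σ bonds, plus one π bond, 3 electron-density regions.
C8: 3 σ bonds, plus one π bond; 3 regions of electron density → sp2.

C1 sp2, C2 sp2, C3 sp3, C4 sp3, C5 sp3, C6 sp3, C7 sp2, C8 sp2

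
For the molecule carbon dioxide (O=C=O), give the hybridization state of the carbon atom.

Two σ bonds, two π bonds → steric number 2 → sp.

sp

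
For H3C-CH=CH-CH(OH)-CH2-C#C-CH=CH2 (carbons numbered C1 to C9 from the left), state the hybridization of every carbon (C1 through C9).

C1 sp3, C2 sp2, C3 sp2, C4 sp3, C5 sp3, C6 sp, C7 sp, C8 sp2, C9 sp2

C1 — 4 σ bonds. Steric number 4, so sp3.
C2: 3 σ bonds, plus one π bond — 3 electron domains, sp2.
C3: 3 σ bonds, plus one π bond; 3 regions of electron density → sp2.
C4: 4 σ bonds — 4 electron domains, sp3.
C5 is sp3: 4 σ bonds, 4 electron-density regions.
C6: 2 σ bonds, plus two π bonds; 2 regions of electron density → sp.
C7 carries 2 σ bonds, plus two π bonds, giving a steric number of 2, so it is sp.
C8: 3 σ bonds, plus one π bond — 3 electron domains, sp2.
C9 (3 σ bonds, plus one π bond) has steric number 3: sp2.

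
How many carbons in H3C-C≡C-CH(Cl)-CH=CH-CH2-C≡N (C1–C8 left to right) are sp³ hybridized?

C1: sp3 ✓
C2: sp
C3: sp
C4: sp3 ✓
C5: sp2
C6: sp2
C7: sp3 ✓
C8: sp
C1, C4, C7 → 3 sp3 carbons.

3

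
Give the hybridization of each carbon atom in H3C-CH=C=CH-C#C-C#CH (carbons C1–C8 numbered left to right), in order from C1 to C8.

C1: 4 σ bonds; 4 regions of electron density → sp3.
C2: 3 σ bonds, plus one π bond — 3 electron domains, sp2.
C3: 2 σ bonds, plus two π bonds — 2 electron domains, sp.
C4 has 3 σ bonds, plus one π bond: steric number 3 → sp2.
C5 — 2 σ bonds, plus two π bonds. Steric number 2, so sp.
C6: 2 σ bonds, plus two π bonds — 2 electron domains, sp.
C7: 2 σ bonds, plus two π bonds; 2 regions of electron density → sp.
C8: 2 σ bonds, plus two π bonds; 2 regions of electron density → sp.

C1 sp3, C2 sp2, C3 sp, C4 sp2, C5 sp, C6 sp, C7 sp, C8 sp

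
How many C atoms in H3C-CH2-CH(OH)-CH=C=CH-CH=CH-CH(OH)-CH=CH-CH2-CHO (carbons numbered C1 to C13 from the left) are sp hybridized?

C1: sp3
C2: sp3
C3: sp3
C4: sp2
C5: sp ✓
C6: sp2
C7: sp2
C8: sp2
C9: sp3
C10: sp2
C11: sp2
C12: sp3
C13: sp2
C5 → 1 sp carbon.

1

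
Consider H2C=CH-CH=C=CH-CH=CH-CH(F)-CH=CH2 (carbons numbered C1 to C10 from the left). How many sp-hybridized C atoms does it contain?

C1: sp2
C2: sp2
C3: sp2
C4: sp ✓
C5: sp2
C6: sp2
C7: sp2
C8: sp3
C9: sp2
C10: sp2
C4 → 1 sp carbon.

1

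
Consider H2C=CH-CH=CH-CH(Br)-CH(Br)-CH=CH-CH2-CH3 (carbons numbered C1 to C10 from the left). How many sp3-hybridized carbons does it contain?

C1: sp2
C2: sp2
C3: sp2
C4: sp2
C5: sp3 ✓
C6: sp3 ✓
C7: sp2
C8: sp2
C9: sp3 ✓
C10: sp3 ✓
C5, C6, C9, C10 → 4 sp3 carbons.

4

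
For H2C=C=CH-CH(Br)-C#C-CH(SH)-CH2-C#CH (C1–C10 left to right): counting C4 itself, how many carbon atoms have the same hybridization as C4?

C4 is sp3 (only σ bonds).
C1: sp2
C2: sp
C3: sp2
C4: sp3 ✓
C5: sp
C6: sp
C7: sp3 ✓
C8: sp3 ✓
C9: sp
C10: sp
3 carbons are sp3.

3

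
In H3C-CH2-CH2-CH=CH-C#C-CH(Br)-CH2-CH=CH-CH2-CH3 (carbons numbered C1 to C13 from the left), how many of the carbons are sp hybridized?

2

C1: sp3
C2: sp3
C3: sp3
C4: sp2
C5: sp2
C6: sp ✓
C7: sp ✓
C8: sp3
C9: sp3
C10: sp2
C11: sp2
C12: sp3
C13: sp3
C6, C7 → 2 sp carbons.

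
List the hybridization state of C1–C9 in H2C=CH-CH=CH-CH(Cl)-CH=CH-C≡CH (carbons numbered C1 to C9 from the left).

C1 carries 3 σ bonds, plus one π bond, giving a steric number of 3, so it is sp2.
C2: 3 σ bonds, plus one π bond; 3 regions of electron density → sp2.
C3 (3 σ bonds, plus one π bond) has steric number 3: sp2.
C4 has 3 σ bonds, plus one π bond: steric number 3 → sp2.
C5: 4 σ bonds — 4 electron domains, sp3.
C6 has 3 σ bonds, plus one π bond: steric number 3 → sp2.
C7: 3 σ bonds, plus one π bond — 3 electron domains, sp2.
C8 carries 2 σ bonds, plus two π bonds, giving a steric number of 2, so it is sp.
C9 is sp: 2 σ bonds, plus two π bonds, 2 electron-density regions.

C1 sp2, C2 sp2, C3 sp2, C4 sp2, C5 sp3, C6 sp2, C7 sp2, C8 sp, C9 sp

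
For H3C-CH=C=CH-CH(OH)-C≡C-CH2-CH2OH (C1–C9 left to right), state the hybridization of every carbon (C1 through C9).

C1 sp3, C2 sp2, C3 sp, C4 sp2, C5 sp3, C6 sp, C7 sp, C8 sp3, C9 sp3

C1 has 4 σ bonds: steric number 4 → sp3.
C2: 3 σ bonds, plus one π bond — 3 electron domains, sp2.
C3: 2 σ bonds, plus two π bonds — 2 electron domains, sp.
C4 is sp2: 3 σ bonds, plus one π bond, 3 electron-density regions.
C5 carries 4 σ bonds, giving a steric number of 4, so it is sp3.
C6: 2 σ bonds, plus two π bonds — 2 electron domains, sp.
C7: 2 σ bonds, plus two π bonds; 2 regions of electron density → sp.
C8 — 4 σ bonds. Steric number 4, so sp3.
C9 is sp3: 4 σ bonds, 4 electron-density regions.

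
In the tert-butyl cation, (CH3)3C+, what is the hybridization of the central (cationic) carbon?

Three σ bonds and an empty p orbital; no lone pair → steric number 3 → sp2 and planar.

sp^2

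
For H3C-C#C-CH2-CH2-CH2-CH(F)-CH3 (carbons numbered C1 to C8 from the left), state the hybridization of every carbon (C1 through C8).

C1 (4 σ bonds) has steric number 4: sp3.
C2 — 2 σ bonds, plus two π bonds. Steric number 2, so sp.
C3 is sp: 2 σ bonds, plus two π bonds, 2 electron-density regions.
C4: 4 σ bonds — 4 electron domains, sp3.
C5 — 4 σ bonds. Steric number 4, so sp3.
C6: 4 σ bonds; 4 regions of electron density → sp3.
C7 has 4 σ bonds: steric number 4 → sp3.
C8: 4 σ bonds — 4 electron domains, sp3.

C1 sp3, C2 sp, C3 sp, C4 sp3, C5 sp3, C6 sp3, C7 sp3, C8 sp3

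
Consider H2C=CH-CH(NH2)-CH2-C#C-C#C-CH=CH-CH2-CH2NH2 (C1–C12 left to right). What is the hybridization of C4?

sp³

C4: 4 σ bonds — 4 electron domains, sp3.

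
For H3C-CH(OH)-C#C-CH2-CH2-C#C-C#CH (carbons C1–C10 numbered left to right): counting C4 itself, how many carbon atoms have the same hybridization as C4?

C4 is sp (two π bonds).
C1: sp3
C2: sp3
C3: sp ✓
C4: sp ✓
C5: sp3
C6: sp3
C7: sp ✓
C8: sp ✓
C9: sp ✓
C10: sp ✓
6 carbons are sp.

6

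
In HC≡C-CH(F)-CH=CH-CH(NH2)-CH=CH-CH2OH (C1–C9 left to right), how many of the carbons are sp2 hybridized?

4

C1: sp
C2: sp
C3: sp3
C4: sp2 ✓
C5: sp2 ✓
C6: sp3
C7: sp2 ✓
C8: sp2 ✓
C9: sp3
C4, C5, C7, C8 → 4 sp2 carbons.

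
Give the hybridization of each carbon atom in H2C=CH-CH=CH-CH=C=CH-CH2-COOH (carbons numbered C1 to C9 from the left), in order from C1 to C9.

C1 is sp2: 3 σ bonds, plus one π bond, 3 electron-density regions.
C2 — 3 σ bonds, plus one π bond. Steric number 3, so sp2.
C3 — 3 σ bonds, plus one π bond. Steric number 3, so sp2.
C4 carries 3 σ bonds, plus one π bond, giving a steric number of 3, so it is sp2.
C5 — 3 σ bonds, plus one π bond. Steric number 3, so sp2.
C6: 2 σ bonds, plus two π bonds; 2 regions of electron density → sp.
C7 (3 σ bonds, plus one π bond) has steric number 3: sp2.
C8: 4 σ bonds; 4 regions of electron density → sp3.
C9: 3 σ bonds, plus one π bond — 3 electron domains, sp2.

C1 sp2, C2 sp2, C3 sp2, C4 sp2, C5 sp2, C6 sp, C7 sp2, C8 sp3, C9 sp2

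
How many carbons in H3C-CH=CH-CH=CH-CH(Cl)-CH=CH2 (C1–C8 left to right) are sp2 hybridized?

C1: sp3
C2: sp2 ✓
C3: sp2 ✓
C4: sp2 ✓
C5: sp2 ✓
C6: sp3
C7: sp2 ✓
C8: sp2 ✓
C2, C3, C4, C5, C7, C8 → 6 sp2 carbons.

6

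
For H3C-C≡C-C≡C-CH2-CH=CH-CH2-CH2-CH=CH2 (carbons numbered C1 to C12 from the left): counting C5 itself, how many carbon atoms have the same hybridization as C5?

4

C5 is sp (two π bonds).
C1: sp3
C2: sp ✓
C3: sp ✓
C4: sp ✓
C5: sp ✓
C6: sp3
C7: sp2
C8: sp2
C9: sp3
C10: sp3
C11: sp2
C12: sp2
4 carbons are sp.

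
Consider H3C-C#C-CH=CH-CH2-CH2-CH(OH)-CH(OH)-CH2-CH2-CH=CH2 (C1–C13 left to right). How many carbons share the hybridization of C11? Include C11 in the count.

7

C11 is sp3 (only σ bonds).
C1: sp3 ✓
C2: sp
C3: sp
C4: sp2
C5: sp2
C6: sp3 ✓
C7: sp3 ✓
C8: sp3 ✓
C9: sp3 ✓
C10: sp3 ✓
C11: sp3 ✓
C12: sp2
C13: sp2
7 carbons are sp3.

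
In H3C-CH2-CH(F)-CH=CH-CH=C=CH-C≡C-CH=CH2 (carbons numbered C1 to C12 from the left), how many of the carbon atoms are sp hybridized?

3

C1: sp3
C2: sp3
C3: sp3
C4: sp2
C5: sp2
C6: sp2
C7: sp ✓
C8: sp2
C9: sp ✓
C10: sp ✓
C11: sp2
C12: sp2
C7, C9, C10 → 3 sp carbons.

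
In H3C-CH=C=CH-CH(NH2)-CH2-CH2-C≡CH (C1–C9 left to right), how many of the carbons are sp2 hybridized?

2

C1: sp3
C2: sp2 ✓
C3: sp
C4: sp2 ✓
C5: sp3
C6: sp3
C7: sp3
C8: sp
C9: sp
C2, C4 → 2 sp2 carbons.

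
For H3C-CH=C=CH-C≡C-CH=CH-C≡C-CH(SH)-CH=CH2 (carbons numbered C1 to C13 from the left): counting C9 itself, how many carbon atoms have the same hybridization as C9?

5

C9 is sp (two π bonds).
C1: sp3
C2: sp2
C3: sp ✓
C4: sp2
C5: sp ✓
C6: sp ✓
C7: sp2
C8: sp2
C9: sp ✓
C10: sp ✓
C11: sp3
C12: sp2
C13: sp2
5 carbons are sp.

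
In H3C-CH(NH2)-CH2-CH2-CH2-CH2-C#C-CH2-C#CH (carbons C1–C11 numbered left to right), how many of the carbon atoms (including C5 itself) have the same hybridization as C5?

C5 is sp3 (only σ bonds).
C1: sp3 ✓
C2: sp3 ✓
C3: sp3 ✓
C4: sp3 ✓
C5: sp3 ✓
C6: sp3 ✓
C7: sp
C8: sp
C9: sp3 ✓
C10: sp
C11: sp
7 carbons are sp3.

7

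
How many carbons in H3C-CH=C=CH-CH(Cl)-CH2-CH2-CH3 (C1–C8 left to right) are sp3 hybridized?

5

C1: sp3 ✓
C2: sp2
C3: sp
C4: sp2
C5: sp3 ✓
C6: sp3 ✓
C7: sp3 ✓
C8: sp3 ✓
C1, C5, C6, C7, C8 → 5 sp3 carbons.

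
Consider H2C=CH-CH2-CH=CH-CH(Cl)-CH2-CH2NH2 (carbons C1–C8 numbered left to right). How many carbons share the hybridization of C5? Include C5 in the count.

4

C5 is sp2 (one π bond).
C1: sp2 ✓
C2: sp2 ✓
C3: sp3
C4: sp2 ✓
C5: sp2 ✓
C6: sp3
C7: sp3
C8: sp3
4 carbons are sp2.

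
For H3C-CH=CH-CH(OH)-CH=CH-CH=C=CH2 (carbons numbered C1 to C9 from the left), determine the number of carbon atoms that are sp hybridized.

1

C1: sp3
C2: sp2
C3: sp2
C4: sp3
C5: sp2
C6: sp2
C7: sp2
C8: sp ✓
C9: sp2
C8 → 1 sp carbon.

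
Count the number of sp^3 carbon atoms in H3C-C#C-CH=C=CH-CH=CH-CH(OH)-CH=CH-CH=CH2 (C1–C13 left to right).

2

C1: sp3 ✓
C2: sp
C3: sp
C4: sp2
C5: sp
C6: sp2
C7: sp2
C8: sp2
C9: sp3 ✓
C10: sp2
C11: sp2
C12: sp2
C13: sp2
C1, C9 → 2 sp3 carbons.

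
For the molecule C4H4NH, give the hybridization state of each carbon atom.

Each carbon atom has 3 σ bonds, plus one π bond: steric number 3 → sp2.

sp2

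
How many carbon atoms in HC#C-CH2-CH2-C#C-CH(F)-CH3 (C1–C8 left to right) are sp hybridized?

C1: sp ✓
C2: sp ✓
C3: sp3
C4: sp3
C5: sp ✓
C6: sp ✓
C7: sp3
C8: sp3
C1, C2, C5, C6 → 4 sp carbons.

4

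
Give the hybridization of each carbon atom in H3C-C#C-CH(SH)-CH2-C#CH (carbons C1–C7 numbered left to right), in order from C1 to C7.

C1 sp3, C2 sp, C3 sp, C4 sp3, C5 sp3, C6 sp, C7 sp

C1 carries 4 σ bonds, giving a steric number of 4, so it is sp3.
C2 is sp: 2 σ bonds, plus two π bonds, 2 electron-density regions.
C3 — 2 σ bonds, plus two π bonds. Steric number 2, so sp.
C4 carries 4 σ bonds, giving a steric number of 4, so it is sp3.
C5 — 4 σ bonds. Steric number 4, so sp3.
C6 (2 σ bonds, plus two π bonds) has steric number 2: sp.
C7: 2 σ bonds, plus two π bonds; 2 regions of electron density → sp.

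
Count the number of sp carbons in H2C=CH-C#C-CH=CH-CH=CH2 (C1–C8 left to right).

C1: sp2
C2: sp2
C3: sp ✓
C4: sp ✓
C5: sp2
C6: sp2
C7: sp2
C8: sp2
C3, C4 → 2 sp carbons.

2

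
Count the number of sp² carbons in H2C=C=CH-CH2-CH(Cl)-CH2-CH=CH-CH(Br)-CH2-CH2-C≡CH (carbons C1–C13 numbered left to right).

C1: sp2 ✓
C2: sp
C3: sp2 ✓
C4: sp3
C5: sp3
C6: sp3
C7: sp2 ✓
C8: sp2 ✓
C9: sp3
C10: sp3
C11: sp3
C12: sp
C13: sp
C1, C3, C7, C8 → 4 sp2 carbons.

4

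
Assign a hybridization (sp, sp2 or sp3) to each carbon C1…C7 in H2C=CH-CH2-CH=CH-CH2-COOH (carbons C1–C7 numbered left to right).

C1: 3 σ bonds, plus one π bond; 3 regions of electron density → sp2.
C2 has 3 σ bonds, plus one π bond: steric number 3 → sp2.
C3: 4 σ bonds; 4 regions of electron density → sp3.
C4 is sp2: 3 σ bonds, plus one π bond, 3 electron-density regions.
C5 has 3 σ bonds, plus one π bond: steric number 3 → sp2.
C6: 4 σ bonds; 4 regions of electron density → sp3.
C7 carries 3 σ bonds, plus one π bond, giving a steric number of 3, so it is sp2.

C1 sp2, C2 sp2, C3 sp3, C4 sp2, C5 sp2, C6 sp3, C7 sp2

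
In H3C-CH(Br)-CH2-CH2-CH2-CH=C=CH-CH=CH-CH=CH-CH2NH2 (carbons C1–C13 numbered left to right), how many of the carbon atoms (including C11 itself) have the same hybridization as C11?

6

C11 is sp2 (one π bond).
C1: sp3
C2: sp3
C3: sp3
C4: sp3
C5: sp3
C6: sp2 ✓
C7: sp
C8: sp2 ✓
C9: sp2 ✓
C10: sp2 ✓
C11: sp2 ✓
C12: sp2 ✓
C13: sp3
6 carbons are sp2.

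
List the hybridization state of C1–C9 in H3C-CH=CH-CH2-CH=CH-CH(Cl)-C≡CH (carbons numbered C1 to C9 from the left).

C1 has 4 σ bonds: steric number 4 → sp3.
C2 is sp2: 3 σ bonds, plus one π bond, 3 electron-density regions.
C3: 3 σ bonds, plus one π bond; 3 regions of electron density → sp2.
C4 is sp3: 4 σ bonds, 4 electron-density regions.
C5 (3 σ bonds, plus one π bond) has steric number 3: sp2.
C6 (3 σ bonds, plus one π bond) has steric number 3: sp2.
C7 (4 σ bonds) has steric number 4: sp3.
C8 has 2 σ bonds, plus two π bonds: steric number 2 → sp.
C9: 2 σ bonds, plus two π bonds — 2 electron domains, sp.

C1 sp3, C2 sp2, C3 sp2, C4 sp3, C5 sp2, C6 sp2, C7 sp3, C8 sp, C9 sp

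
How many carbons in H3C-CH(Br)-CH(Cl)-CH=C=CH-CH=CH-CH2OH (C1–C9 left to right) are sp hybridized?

C1: sp3
C2: sp3
C3: sp3
C4: sp2
C5: sp ✓
C6: sp2
C7: sp2
C8: sp2
C9: sp3
C5 → 1 sp carbon.

1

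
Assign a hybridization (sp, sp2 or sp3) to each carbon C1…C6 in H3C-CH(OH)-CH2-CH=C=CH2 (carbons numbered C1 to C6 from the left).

C1 carries 4 σ bonds, giving a steric number of 4, so it is sp3.
C2 carries 4 σ bonds, giving a steric number of 4, so it is sp3.
C3 is sp3: 4 σ bonds, 4 electron-density regions.
C4 — 3 σ bonds, plus one π bond. Steric number 3, so sp2.
C5 has 2 σ bonds, plus two π bonds: steric number 2 → sp.
C6: 3 σ bonds, plus one π bond; 3 regions of electron density → sp2.

C1 sp3, C2 sp3, C3 sp3, C4 sp2, C5 sp, C6 sp2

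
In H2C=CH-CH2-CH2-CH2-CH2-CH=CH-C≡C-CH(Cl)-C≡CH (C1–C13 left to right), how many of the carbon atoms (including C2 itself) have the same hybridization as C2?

C2 is sp2 (one π bond).
C1: sp2 ✓
C2: sp2 ✓
C3: sp3
C4: sp3
C5: sp3
C6: sp3
C7: sp2 ✓
C8: sp2 ✓
C9: sp
C10: sp
C11: sp3
C12: sp
C13: sp
4 carbons are sp2.

4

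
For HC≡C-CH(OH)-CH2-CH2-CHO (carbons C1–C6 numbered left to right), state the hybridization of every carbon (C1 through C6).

C1 sp, C2 sp, C3 sp3, C4 sp3, C5 sp3, C6 sp2

C1: 2 σ bonds, plus two π bonds — 2 electron domains, sp.
C2 — 2 σ bonds, plus two π bonds. Steric number 2, so sp.
C3 (4 σ bonds) has steric number 4: sp3.
C4 (4 σ bonds) has steric number 4: sp3.
C5: 4 σ bonds — 4 electron domains, sp3.
C6 (3 σ bonds, plus one π bond) has steric number 3: sp2.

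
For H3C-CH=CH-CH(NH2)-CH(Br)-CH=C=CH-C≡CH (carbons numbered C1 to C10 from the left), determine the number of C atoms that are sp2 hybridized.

4

C1: sp3
C2: sp2 ✓
C3: sp2 ✓
C4: sp3
C5: sp3
C6: sp2 ✓
C7: sp
C8: sp2 ✓
C9: sp
C10: sp
C2, C3, C6, C8 → 4 sp2 carbons.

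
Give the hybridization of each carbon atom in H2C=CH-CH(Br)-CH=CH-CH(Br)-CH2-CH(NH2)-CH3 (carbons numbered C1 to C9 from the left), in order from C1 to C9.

C1 carries 3 σ bonds, plus one π bond, giving a steric number of 3, so it is sp2.
C2: 3 σ bonds, plus one π bond — 3 electron domains, sp2.
C3 has 4 σ bonds: steric number 4 → sp3.
C4 — 3 σ bonds, plus one π bond. Steric number 3, so sp2.
C5 has 3 σ bonds, plus one π bond: steric number 3 → sp2.
C6 is sp3: 4 σ bonds, 4 electron-density regions.
C7: 4 σ bonds — 4 electron domains, sp3.
C8: 4 σ bonds — 4 electron domains, sp3.
C9 is sp3: 4 σ bonds, 4 electron-density regions.

C1 sp2, C2 sp2, C3 sp3, C4 sp2, C5 sp2, C6 sp3, C7 sp3, C8 sp3, C9 sp3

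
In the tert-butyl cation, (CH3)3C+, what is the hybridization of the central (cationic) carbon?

sp^2

Three σ bonds and an empty p orbital; no lone pair → steric number 3 → sp2 and planar.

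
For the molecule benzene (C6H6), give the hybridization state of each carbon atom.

sp^2

Every ring carbon has three σ bonds and contributes one p electron to the aromatic π system.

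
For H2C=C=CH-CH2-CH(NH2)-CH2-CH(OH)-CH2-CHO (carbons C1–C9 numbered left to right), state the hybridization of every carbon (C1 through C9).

C1 sp2, C2 sp, C3 sp2, C4 sp3, C5 sp3, C6 sp3, C7 sp3, C8 sp3, C9 sp2

C1 — 3 σ bonds, plus one π bond. Steric number 3, so sp2.
C2 — 2 σ bonds, plus two π bonds. Steric number 2, so sp.
C3: 3 σ bonds, plus one π bond — 3 electron domains, sp2.
C4 has 4 σ bonds: steric number 4 → sp3.
C5 is sp3: 4 σ bonds, 4 electron-density regions.
C6 is sp3: 4 σ bonds, 4 electron-density regions.
C7: 4 σ bonds — 4 electron domains, sp3.
C8: 4 σ bonds; 4 regions of electron density → sp3.
C9 carries 3 σ bonds, plus one π bond, giving a steric number of 3, so it is sp2.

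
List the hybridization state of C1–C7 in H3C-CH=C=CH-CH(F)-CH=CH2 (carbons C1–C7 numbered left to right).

C1: 4 σ bonds — 4 electron domains, sp3.
C2: 3 σ bonds, plus one π bond — 3 electron domains, sp2.
C3 has 2 σ bonds, plus two π bonds: steric number 2 → sp.
C4 (3 σ bonds, plus one π bond) has steric number 3: sp2.
C5: 4 σ bonds — 4 electron domains, sp3.
C6: 3 σ bonds, plus one π bond; 3 regions of electron density → sp2.
C7 — 3 σ bonds, plus one π bond. Steric number 3, so sp2.

C1 sp3, C2 sp2, C3 sp, C4 sp2, C5 sp3, C6 sp2, C7 sp2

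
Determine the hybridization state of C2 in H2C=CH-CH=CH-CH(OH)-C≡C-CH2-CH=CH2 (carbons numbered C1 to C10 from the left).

sp2

C2 carries 3 σ bonds, plus one π bond, giving a steric number of 3, so it is sp2.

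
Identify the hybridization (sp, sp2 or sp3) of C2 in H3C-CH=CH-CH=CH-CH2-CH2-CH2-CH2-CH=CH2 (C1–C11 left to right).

sp²

C2 (3 σ bonds, plus one π bond) has steric number 3: sp2.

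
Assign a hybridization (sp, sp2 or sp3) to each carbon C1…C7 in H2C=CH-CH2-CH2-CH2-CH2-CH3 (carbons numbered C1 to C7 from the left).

C1 is sp2: 3 σ bonds, plus one π bond, 3 electron-density regions.
C2: 3 σ bonds, plus one π bond; 3 regions of electron density → sp2.
C3: 4 σ bonds; 4 regions of electron density → sp3.
C4: 4 σ bonds — 4 electron domains, sp3.
C5: 4 σ bonds; 4 regions of electron density → sp3.
C6 is sp3: 4 σ bonds, 4 electron-density regions.
C7 — 4 σ bonds. Steric number 4, so sp3.

C1 sp2, C2 sp2, C3 sp3, C4 sp3, C5 sp3, C6 sp3, C7 sp3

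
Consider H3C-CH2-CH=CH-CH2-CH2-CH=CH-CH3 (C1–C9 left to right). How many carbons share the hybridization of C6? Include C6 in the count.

C6 is sp3 (only σ bonds).
C1: sp3 ✓
C2: sp3 ✓
C3: sp2
C4: sp2
C5: sp3 ✓
C6: sp3 ✓
C7: sp2
C8: sp2
C9: sp3 ✓
5 carbons are sp3.

5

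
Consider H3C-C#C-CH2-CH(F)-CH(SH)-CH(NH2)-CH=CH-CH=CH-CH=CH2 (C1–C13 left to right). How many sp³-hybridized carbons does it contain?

5

C1: sp3 ✓
C2: sp
C3: sp
C4: sp3 ✓
C5: sp3 ✓
C6: sp3 ✓
C7: sp3 ✓
C8: sp2
C9: sp2
C10: sp2
C11: sp2
C12: sp2
C13: sp2
C1, C4, C5, C6, C7 → 5 sp3 carbons.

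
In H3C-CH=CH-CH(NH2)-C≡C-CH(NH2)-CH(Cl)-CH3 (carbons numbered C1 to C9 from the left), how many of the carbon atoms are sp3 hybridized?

5

C1: sp3 ✓
C2: sp2
C3: sp2
C4: sp3 ✓
C5: sp
C6: sp
C7: sp3 ✓
C8: sp3 ✓
C9: sp3 ✓
C1, C4, C7, C8, C9 → 5 sp3 carbons.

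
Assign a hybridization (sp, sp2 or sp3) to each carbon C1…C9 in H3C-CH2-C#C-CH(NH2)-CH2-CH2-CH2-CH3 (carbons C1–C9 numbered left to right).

C1 — 4 σ bonds. Steric number 4, so sp3.
C2: 4 σ bonds — 4 electron domains, sp3.
C3 is sp: 2 σ bonds, plus two π bonds, 2 electron-density regions.
C4 carries 2 σ bonds, plus two π bonds, giving a steric number of 2, so it is sp.
C5 is sp3: 4 σ bonds, 4 electron-density regions.
C6: 4 σ bonds; 4 regions of electron density → sp3.
C7: 4 σ bonds — 4 electron domains, sp3.
C8 carries 4 σ bonds, giving a steric number of 4, so it is sp3.
C9: 4 σ bonds — 4 electron domains, sp3.

C1 sp3, C2 sp3, C3 sp, C4 sp, C5 sp3, C6 sp3, C7 sp3, C8 sp3, C9 sp3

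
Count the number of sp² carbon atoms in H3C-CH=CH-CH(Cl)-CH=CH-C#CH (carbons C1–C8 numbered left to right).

C1: sp3
C2: sp2 ✓
C3: sp2 ✓
C4: sp3
C5: sp2 ✓
C6: sp2 ✓
C7: sp
C8: sp
C2, C3, C5, C6 → 4 sp2 carbons.

4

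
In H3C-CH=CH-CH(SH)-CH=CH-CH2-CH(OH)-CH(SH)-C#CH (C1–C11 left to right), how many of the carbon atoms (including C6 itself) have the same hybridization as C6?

C6 is sp2 (one π bond).
C1: sp3
C2: sp2 ✓
C3: sp2 ✓
C4: sp3
C5: sp2 ✓
C6: sp2 ✓
C7: sp3
C8: sp3
C9: sp3
C10: sp
C11: sp
4 carbons are sp2.

4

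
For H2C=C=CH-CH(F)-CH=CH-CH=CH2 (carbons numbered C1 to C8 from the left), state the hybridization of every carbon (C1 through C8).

C1: 3 σ bonds, plus one π bond; 3 regions of electron density → sp2.
C2 (2 σ bonds, plus two π bonds) has steric number 2: sp.
C3 has 3 σ bonds, plus one π bond: steric number 3 → sp2.
C4 — 4 σ bonds. Steric number 4, so sp3.
C5 is sp2: 3 σ bonds, plus one π bond, 3 electron-density regions.
C6 — 3 σ bonds, plus one π bond. Steric number 3, so sp2.
C7 has 3 σ bonds, plus one π bond: steric number 3 → sp2.
C8 is sp2: 3 σ bonds, plus one π bond, 3 electron-density regions.

C1 sp2, C2 sp, C3 sp2, C4 sp3, C5 sp2, C6 sp2, C7 sp2, C8 sp2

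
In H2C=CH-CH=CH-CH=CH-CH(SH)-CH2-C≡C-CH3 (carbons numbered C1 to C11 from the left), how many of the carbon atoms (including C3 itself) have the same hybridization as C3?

6

C3 is sp2 (one π bond).
C1: sp2 ✓
C2: sp2 ✓
C3: sp2 ✓
C4: sp2 ✓
C5: sp2 ✓
C6: sp2 ✓
C7: sp3
C8: sp3
C9: sp
C10: sp
C11: sp3
6 carbons are sp2.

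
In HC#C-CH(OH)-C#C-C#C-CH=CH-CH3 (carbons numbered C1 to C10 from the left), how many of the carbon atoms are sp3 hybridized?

C1: sp
C2: sp
C3: sp3 ✓
C4: sp
C5: sp
C6: sp
C7: sp
C8: sp2
C9: sp2
C10: sp3 ✓
C3, C10 → 2 sp3 carbons.

2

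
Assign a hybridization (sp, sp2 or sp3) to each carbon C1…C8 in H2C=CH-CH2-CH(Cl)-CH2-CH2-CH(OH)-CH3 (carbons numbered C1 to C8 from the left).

C1 (3 σ bonds, plus one π bond) has steric number 3: sp2.
C2: 3 σ bonds, plus one π bond; 3 regions of electron density → sp2.
C3: 4 σ bonds; 4 regions of electron density → sp3.
C4 (4 σ bonds) has steric number 4: sp3.
C5 (4 σ bonds) has steric number 4: sp3.
C6 carries 4 σ bonds, giving a steric number of 4, so it is sp3.
C7 is sp3: 4 σ bonds, 4 electron-density regions.
C8: 4 σ bonds; 4 regions of electron density → sp3.

C1 sp2, C2 sp2, C3 sp3, C4 sp3, C5 sp3, C6 sp3, C7 sp3, C8 sp3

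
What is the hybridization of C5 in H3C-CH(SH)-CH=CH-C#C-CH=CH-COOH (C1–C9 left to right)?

sp

C5 carries 2 σ bonds, plus two π bonds, giving a steric number of 2, so it is sp.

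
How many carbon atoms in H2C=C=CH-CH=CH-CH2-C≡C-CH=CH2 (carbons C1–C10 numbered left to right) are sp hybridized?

3

C1: sp2
C2: sp ✓
C3: sp2
C4: sp2
C5: sp2
C6: sp3
C7: sp ✓
C8: sp ✓
C9: sp2
C10: sp2
C2, C7, C8 → 3 sp carbons.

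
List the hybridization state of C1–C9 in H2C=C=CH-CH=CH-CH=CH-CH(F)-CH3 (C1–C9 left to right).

C1 — 3 σ bonds, plus one π bond. Steric number 3, so sp2.
C2: 2 σ bonds, plus two π bonds — 2 electron domains, sp.
C3 has 3 σ bonds, plus one π bond: steric number 3 → sp2.
C4: 3 σ bonds, plus one π bond — 3 electron domains, sp2.
C5 (3 σ bonds, plus one π bond) has steric number 3: sp2.
C6 carries 3 σ bonds, plus one π bond, giving a steric number of 3, so it is sp2.
C7: 3 σ bonds, plus one π bond — 3 electron domains, sp2.
C8 (4 σ bonds) has steric number 4: sp3.
C9 has 4 σ bonds: steric number 4 → sp3.

C1 sp2, C2 sp, C3 sp2, C4 sp2, C5 sp2, C6 sp2, C7 sp2, C8 sp3, C9 sp3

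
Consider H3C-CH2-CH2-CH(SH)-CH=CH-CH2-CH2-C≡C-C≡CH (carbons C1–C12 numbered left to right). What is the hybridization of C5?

C5: 3 σ bonds, plus one π bond — 3 electron domains, sp2.

sp²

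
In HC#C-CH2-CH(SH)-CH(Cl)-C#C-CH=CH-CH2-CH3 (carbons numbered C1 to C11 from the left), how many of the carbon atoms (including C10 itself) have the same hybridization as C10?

C10 is sp3 (only σ bonds).
C1: sp
C2: sp
C3: sp3 ✓
C4: sp3 ✓
C5: sp3 ✓
C6: sp
C7: sp
C8: sp2
C9: sp2
C10: sp3 ✓
C11: sp3 ✓
5 carbons are sp3.

5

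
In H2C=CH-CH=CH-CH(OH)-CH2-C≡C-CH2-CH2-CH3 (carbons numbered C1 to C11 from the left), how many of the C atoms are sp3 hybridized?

5

C1: sp2
C2: sp2
C3: sp2
C4: sp2
C5: sp3 ✓
C6: sp3 ✓
C7: sp
C8: sp
C9: sp3 ✓
C10: sp3 ✓
C11: sp3 ✓
C5, C6, C9, C10, C11 → 5 sp3 carbons.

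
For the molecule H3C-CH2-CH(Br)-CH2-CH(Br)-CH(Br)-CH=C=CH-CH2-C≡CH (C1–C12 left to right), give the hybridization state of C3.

C3 has 4 σ bonds: steric number 4 → sp3.

sp3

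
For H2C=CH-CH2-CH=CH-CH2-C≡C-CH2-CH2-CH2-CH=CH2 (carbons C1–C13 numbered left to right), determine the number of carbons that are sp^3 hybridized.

5

C1: sp2
C2: sp2
C3: sp3 ✓
C4: sp2
C5: sp2
C6: sp3 ✓
C7: sp
C8: sp
C9: sp3 ✓
C10: sp3 ✓
C11: sp3 ✓
C12: sp2
C13: sp2
C3, C6, C9, C10, C11 → 5 sp3 carbons.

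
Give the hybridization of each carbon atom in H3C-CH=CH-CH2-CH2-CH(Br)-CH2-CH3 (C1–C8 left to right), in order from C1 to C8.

C1: 4 σ bonds; 4 regions of electron density → sp3.
C2 has 3 σ bonds, plus one π bond: steric number 3 → sp2.
C3 — 3 σ bonds, plus one π bond. Steric number 3, so sp2.
C4: 4 σ bonds — 4 electron domains, sp3.
C5 (4 σ bonds) has steric number 4: sp3.
C6 is sp3: 4 σ bonds, 4 electron-density regions.
C7 (4 σ bonds) has steric number 4: sp3.
C8: 4 σ bonds; 4 regions of electron density → sp3.

C1 sp3, C2 sp2, C3 sp2, C4 sp3, C5 sp3, C6 sp3, C7 sp3, C8 sp3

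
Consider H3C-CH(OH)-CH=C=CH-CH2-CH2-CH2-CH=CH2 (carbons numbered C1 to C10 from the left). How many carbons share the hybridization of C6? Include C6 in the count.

C6 is sp3 (only σ bonds).
C1: sp3 ✓
C2: sp3 ✓
C3: sp2
C4: sp
C5: sp2
C6: sp3 ✓
C7: sp3 ✓
C8: sp3 ✓
C9: sp2
C10: sp2
5 carbons are sp3.

5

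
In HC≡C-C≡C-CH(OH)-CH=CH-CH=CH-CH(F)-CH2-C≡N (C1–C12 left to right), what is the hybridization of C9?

C9 is sp2: 3 σ bonds, plus one π bond, 3 electron-density regions.

sp²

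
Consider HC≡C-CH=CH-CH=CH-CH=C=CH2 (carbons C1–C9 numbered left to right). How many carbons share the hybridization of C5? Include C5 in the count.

6

C5 is sp2 (one π bond).
C1: sp
C2: sp
C3: sp2 ✓
C4: sp2 ✓
C5: sp2 ✓
C6: sp2 ✓
C7: sp2 ✓
C8: sp
C9: sp2 ✓
6 carbons are sp2.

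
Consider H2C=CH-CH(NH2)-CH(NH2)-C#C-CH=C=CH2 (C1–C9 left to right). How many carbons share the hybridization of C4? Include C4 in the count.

2

C4 is sp3 (only σ bonds).
C1: sp2
C2: sp2
C3: sp3 ✓
C4: sp3 ✓
C5: sp
C6: sp
C7: sp2
C8: sp
C9: sp2
2 carbons are sp3.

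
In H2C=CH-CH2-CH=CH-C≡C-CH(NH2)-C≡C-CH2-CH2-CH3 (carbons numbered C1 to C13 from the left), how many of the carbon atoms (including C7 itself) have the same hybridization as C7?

C7 is sp (two π bonds).
C1: sp2
C2: sp2
C3: sp3
C4: sp2
C5: sp2
C6: sp ✓
C7: sp ✓
C8: sp3
C9: sp ✓
C10: sp ✓
C11: sp3
C12: sp3
C13: sp3
4 carbons are sp.

4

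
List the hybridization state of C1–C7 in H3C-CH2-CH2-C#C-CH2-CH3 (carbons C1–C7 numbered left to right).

C1 sp3, C2 sp3, C3 sp3, C4 sp, C5 sp, C6 sp3, C7 sp3

C1 is sp3: 4 σ bonds, 4 electron-density regions.
C2: 4 σ bonds; 4 regions of electron density → sp3.
C3: 4 σ bonds — 4 electron domains, sp3.
C4 — 2 σ bonds, plus two π bonds. Steric number 2, so sp.
C5 carries 2 σ bonds, plus two π bonds, giving a steric number of 2, so it is sp.
C6 (4 σ bonds) has steric number 4: sp3.
C7: 4 σ bonds; 4 regions of electron density → sp3.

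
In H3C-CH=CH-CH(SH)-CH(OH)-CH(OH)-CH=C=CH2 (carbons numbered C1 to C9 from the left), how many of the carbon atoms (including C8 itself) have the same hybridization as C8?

C8 is sp (two π bonds).
C1: sp3
C2: sp2
C3: sp2
C4: sp3
C5: sp3
C6: sp3
C7: sp2
C8: sp ✓
C9: sp2
1 carbon is sp.

1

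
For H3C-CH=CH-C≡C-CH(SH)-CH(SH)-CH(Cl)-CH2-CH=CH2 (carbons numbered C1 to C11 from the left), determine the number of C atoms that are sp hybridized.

2

C1: sp3
C2: sp2
C3: sp2
C4: sp ✓
C5: sp ✓
C6: sp3
C7: sp3
C8: sp3
C9: sp3
C10: sp2
C11: sp2
C4, C5 → 2 sp carbons.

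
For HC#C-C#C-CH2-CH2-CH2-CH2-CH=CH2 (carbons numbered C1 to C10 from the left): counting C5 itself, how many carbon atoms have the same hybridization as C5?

C5 is sp3 (only σ bonds).
C1: sp
C2: sp
C3: sp
C4: sp
C5: sp3 ✓
C6: sp3 ✓
C7: sp3 ✓
C8: sp3 ✓
C9: sp2
C10: sp2
4 carbons are sp3.

4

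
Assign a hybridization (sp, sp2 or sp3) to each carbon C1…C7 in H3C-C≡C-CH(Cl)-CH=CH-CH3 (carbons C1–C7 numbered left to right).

C1 sp3, C2 sp, C3 sp, C4 sp3, C5 sp2, C6 sp2, C7 sp3

C1 — 4 σ bonds. Steric number 4, so sp3.
C2: 2 σ bonds, plus two π bonds — 2 electron domains, sp.
C3 carries 2 σ bonds, plus two π bonds, giving a steric number of 2, so it is sp.
C4 has 4 σ bonds: steric number 4 → sp3.
C5 has 3 σ bonds, plus one π bond: steric number 3 → sp2.
C6 carries 3 σ bonds, plus one π bond, giving a steric number of 3, so it is sp2.
C7 (4 σ bonds) has steric number 4: sp3.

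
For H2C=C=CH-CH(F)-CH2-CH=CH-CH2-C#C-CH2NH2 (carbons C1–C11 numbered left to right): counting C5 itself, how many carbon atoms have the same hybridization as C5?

4

C5 is sp3 (only σ bonds).
C1: sp2
C2: sp
C3: sp2
C4: sp3 ✓
C5: sp3 ✓
C6: sp2
C7: sp2
C8: sp3 ✓
C9: sp
C10: sp
C11: sp3 ✓
4 carbons are sp3.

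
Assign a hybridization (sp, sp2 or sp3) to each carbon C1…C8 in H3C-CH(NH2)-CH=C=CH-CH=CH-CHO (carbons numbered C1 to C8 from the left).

C1 sp3, C2 sp3, C3 sp2, C4 sp, C5 sp2, C6 sp2, C7 sp2, C8 sp2

C1 has 4 σ bonds: steric number 4 → sp3.
C2 carries 4 σ bonds, giving a steric number of 4, so it is sp3.
C3: 3 σ bonds, plus one π bond; 3 regions of electron density → sp2.
C4 has 2 σ bonds, plus two π bonds: steric number 2 → sp.
C5: 3 σ bonds, plus one π bond — 3 electron domains, sp2.
C6: 3 σ bonds, plus one π bond; 3 regions of electron density → sp2.
C7 carries 3 σ bonds, plus one π bond, giving a steric number of 3, so it is sp2.
C8: 3 σ bonds, plus one π bond — 3 electron domains, sp2.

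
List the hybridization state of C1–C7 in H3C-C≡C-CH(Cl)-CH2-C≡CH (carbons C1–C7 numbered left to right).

C1 sp3, C2 sp, C3 sp, C4 sp3, C5 sp3, C6 sp, C7 sp

C1: 4 σ bonds; 4 regions of electron density → sp3.
C2 carries 2 σ bonds, plus two π bonds, giving a steric number of 2, so it is sp.
C3 (2 σ bonds, plus two π bonds) has steric number 2: sp.
C4: 4 σ bonds; 4 regions of electron density → sp3.
C5: 4 σ bonds; 4 regions of electron density → sp3.
C6: 2 σ bonds, plus two π bonds; 2 regions of electron density → sp.
C7: 2 σ bonds, plus two π bonds; 2 regions of electron density → sp.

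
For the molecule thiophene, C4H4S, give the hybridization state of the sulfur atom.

sp2

Analogous to furan: one S lone pair in the aromatic π system, S is sp2.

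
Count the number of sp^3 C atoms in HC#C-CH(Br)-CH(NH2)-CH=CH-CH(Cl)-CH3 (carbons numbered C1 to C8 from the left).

4

C1: sp
C2: sp
C3: sp3 ✓
C4: sp3 ✓
C5: sp2
C6: sp2
C7: sp3 ✓
C8: sp3 ✓
C3, C4, C7, C8 → 4 sp3 carbons.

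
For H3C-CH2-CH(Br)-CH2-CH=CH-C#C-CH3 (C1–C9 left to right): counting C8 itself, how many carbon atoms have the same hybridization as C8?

2

C8 is sp (two π bonds).
C1: sp3
C2: sp3
C3: sp3
C4: sp3
C5: sp2
C6: sp2
C7: sp ✓
C8: sp ✓
C9: sp3
2 carbons are sp.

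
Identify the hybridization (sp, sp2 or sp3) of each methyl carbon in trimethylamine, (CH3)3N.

sp³

Each methyl carbon — 4 σ bonds. Steric number 4, so sp3.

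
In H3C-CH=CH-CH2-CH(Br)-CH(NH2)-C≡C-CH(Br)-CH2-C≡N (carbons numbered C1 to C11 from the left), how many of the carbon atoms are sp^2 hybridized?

C1: sp3
C2: sp2 ✓
C3: sp2 ✓
C4: sp3
C5: sp3
C6: sp3
C7: sp
C8: sp
C9: sp3
C10: sp3
C11: sp
C2, C3 → 2 sp2 carbons.

2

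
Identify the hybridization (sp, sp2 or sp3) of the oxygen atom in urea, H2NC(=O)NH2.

The oxygen atom has 1 σ bond and 2 lone pairs, plus one π bond: steric number 3 → sp2.

sp^2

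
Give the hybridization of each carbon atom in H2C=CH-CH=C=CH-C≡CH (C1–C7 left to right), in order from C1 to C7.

C1 — 3 σ bonds, plus one π bond. Steric number 3, so sp2.
C2: 3 σ bonds, plus one π bond — 3 electron domains, sp2.
C3: 3 σ bonds, plus one π bond — 3 electron domains, sp2.
C4 is sp: 2 σ bonds, plus two π bonds, 2 electron-density regions.
C5: 3 σ bonds, plus one π bond — 3 electron domains, sp2.
C6 — 2 σ bonds, plus two π bonds. Steric number 2, so sp.
C7: 2 σ bonds, plus two π bonds; 2 regions of electron density → sp.

C1 sp2, C2 sp2, C3 sp2, C4 sp, C5 sp2, C6 sp, C7 sp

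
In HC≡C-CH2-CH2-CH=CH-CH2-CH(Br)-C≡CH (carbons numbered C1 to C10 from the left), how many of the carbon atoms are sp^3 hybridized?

4

C1: sp
C2: sp
C3: sp3 ✓
C4: sp3 ✓
C5: sp2
C6: sp2
C7: sp3 ✓
C8: sp3 ✓
C9: sp
C10: sp
C3, C4, C7, C8 → 4 sp3 carbons.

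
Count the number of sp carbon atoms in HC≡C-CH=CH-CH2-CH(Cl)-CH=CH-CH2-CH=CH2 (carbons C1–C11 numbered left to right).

C1: sp ✓
C2: sp ✓
C3: sp2
C4: sp2
C5: sp3
C6: sp3
C7: sp2
C8: sp2
C9: sp3
C10: sp2
C11: sp2
C1, C2 → 2 sp carbons.

2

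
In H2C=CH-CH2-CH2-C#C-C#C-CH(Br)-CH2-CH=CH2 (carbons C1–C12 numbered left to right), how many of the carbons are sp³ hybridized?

4

C1: sp2
C2: sp2
C3: sp3 ✓
C4: sp3 ✓
C5: sp
C6: sp
C7: sp
C8: sp
C9: sp3 ✓
C10: sp3 ✓
C11: sp2
C12: sp2
C3, C4, C9, C10 → 4 sp3 carbons.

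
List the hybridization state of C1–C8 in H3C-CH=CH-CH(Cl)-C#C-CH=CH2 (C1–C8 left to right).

C1 (4 σ bonds) has steric number 4: sp3.
C2: 3 σ bonds, plus one π bond — 3 electron domains, sp2.
C3 carries 3 σ bonds, plus one π bond, giving a steric number of 3, so it is sp2.
C4 carries 4 σ bonds, giving a steric number of 4, so it is sp3.
C5 — 2 σ bonds, plus two π bonds. Steric number 2, so sp.
C6 is sp: 2 σ bonds, plus two π bonds, 2 electron-density regions.
C7 — 3 σ bonds, plus one π bond. Steric number 3, so sp2.
C8 (3 σ bonds, plus one π bond) has steric number 3: sp2.

C1 sp3, C2 sp2, C3 sp2, C4 sp3, C5 sp, C6 sp, C7 sp2, C8 sp2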